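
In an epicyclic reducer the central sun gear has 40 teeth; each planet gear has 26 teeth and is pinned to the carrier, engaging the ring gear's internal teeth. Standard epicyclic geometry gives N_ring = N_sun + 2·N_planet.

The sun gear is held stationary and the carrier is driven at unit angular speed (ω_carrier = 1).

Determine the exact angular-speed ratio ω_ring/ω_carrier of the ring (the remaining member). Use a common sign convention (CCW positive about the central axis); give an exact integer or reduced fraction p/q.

N_ring = 40 + 2·26 = 92
40(ω_s−ω_c) = −92(ω_r−ω_c),  ω_s=0, ω_c=1
ω_r = 1 − (40/92)(0−1) = 33/23
ω_r/ω_c = 33/23

33/23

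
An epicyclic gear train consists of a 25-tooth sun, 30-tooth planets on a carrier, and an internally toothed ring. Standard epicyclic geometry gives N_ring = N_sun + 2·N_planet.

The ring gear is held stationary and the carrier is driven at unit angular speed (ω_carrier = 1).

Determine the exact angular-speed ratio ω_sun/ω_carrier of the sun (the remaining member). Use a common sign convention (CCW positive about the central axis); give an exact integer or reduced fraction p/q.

N_ring = 25 + 2·30 = 85
25(ω_s−ω_c) = −85(ω_r−ω_c),  ω_r=0, ω_c=1
ω_s = 1 − (85/25)(0−1) = 22/5
ω_s/ω_c = 22/5

22/5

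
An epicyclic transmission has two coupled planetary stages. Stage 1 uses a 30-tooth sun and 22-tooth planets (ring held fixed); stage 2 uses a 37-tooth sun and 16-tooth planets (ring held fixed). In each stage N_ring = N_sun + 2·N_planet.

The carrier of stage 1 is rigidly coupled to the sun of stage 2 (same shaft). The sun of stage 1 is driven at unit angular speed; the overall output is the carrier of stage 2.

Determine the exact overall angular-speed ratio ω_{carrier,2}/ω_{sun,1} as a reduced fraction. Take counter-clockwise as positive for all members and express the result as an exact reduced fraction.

Stage 1: N_ring = 30 + 2·22 = 74
Stage 1: 30(ω_s−ω_c) = −74(ω_r−ω_c),  ω_r=0, ω_s=1
Stage 1: 30(1−ω_c) = −74(0−ω_c)  ⇒  104ω_c = 30  ⇒  ω_c = 15/52
  ⇒ ω_c¹/ω_s¹ = 15/52
Stage 2: N_ring = 37 + 2·16 = 69
Stage 2: 37(ω_s−ω_c) = −69(ω_r−ω_c),  ω_r=0, ω_s=1
Stage 2: 37(1−ω_c) = −69(0−ω_c)  ⇒  106ω_c = 37  ⇒  ω_c = 37/106
  ⇒ ω_c²/ω_s² = 37/106
Coupling ω_s² = ω_c¹ ⇒ overall = 15/52 × 37/106 = 555/5512

555/5512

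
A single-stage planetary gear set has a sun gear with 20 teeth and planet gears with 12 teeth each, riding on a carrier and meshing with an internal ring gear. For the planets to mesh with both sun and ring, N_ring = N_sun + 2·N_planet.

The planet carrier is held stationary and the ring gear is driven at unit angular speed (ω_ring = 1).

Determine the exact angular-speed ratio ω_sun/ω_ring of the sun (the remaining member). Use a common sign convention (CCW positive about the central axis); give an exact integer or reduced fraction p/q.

-11/5

N_ring = 20 + 2·12 = 44
20(ω_s−ω_c) = −44(ω_r−ω_c),  ω_c=0, ω_r=1
ω_s = 0 − (44/20)(1−0) = -11/5
ω_s/ω_r = -11/5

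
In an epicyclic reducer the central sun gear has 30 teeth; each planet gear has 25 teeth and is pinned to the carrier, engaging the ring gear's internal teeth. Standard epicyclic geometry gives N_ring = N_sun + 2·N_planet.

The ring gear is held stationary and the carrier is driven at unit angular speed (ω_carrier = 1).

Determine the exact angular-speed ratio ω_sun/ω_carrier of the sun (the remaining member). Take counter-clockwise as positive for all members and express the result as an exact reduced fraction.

N_ring = 30 + 2·25 = 80
30(ω_s−ω_c) = −80(ω_r−ω_c),  ω_r=0, ω_c=1
ω_s = 1 − (80/30)(0−1) = 11/3
ω_s/ω_c = 11/3

11/3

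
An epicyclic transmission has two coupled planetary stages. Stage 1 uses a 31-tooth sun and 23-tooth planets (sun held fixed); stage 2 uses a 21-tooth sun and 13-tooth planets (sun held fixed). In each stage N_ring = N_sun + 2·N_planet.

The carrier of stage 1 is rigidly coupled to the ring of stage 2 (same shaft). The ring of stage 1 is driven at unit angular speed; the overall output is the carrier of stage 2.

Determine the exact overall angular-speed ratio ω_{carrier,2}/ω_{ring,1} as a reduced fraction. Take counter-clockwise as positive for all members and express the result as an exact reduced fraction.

3619/7344

Stage 1: N_ring = 31 + 2·23 = 77
Stage 1: 31(ω_s−ω_c) = −77(ω_r−ω_c),  ω_s=0, ω_r=1
Stage 1: 31(0−ω_c) = −77(1−ω_c)  ⇒  108ω_c = 77  ⇒  ω_c = 77/108
  ⇒ ω_c¹/ω_r¹ = 77/108
Stage 2: N_ring = 21 + 2·13 = 47
Stage 2: 21(ω_s−ω_c) = −47(ω_r−ω_c),  ω_s=0, ω_r=1
Stage 2: 21(0−ω_c) = −47(1−ω_c)  ⇒  68ω_c = 47  ⇒  ω_c = 47/68
  ⇒ ω_c²/ω_r² = 47/68
Coupling ω_r² = ω_c¹ ⇒ overall = 77/108 × 47/68 = 3619/7344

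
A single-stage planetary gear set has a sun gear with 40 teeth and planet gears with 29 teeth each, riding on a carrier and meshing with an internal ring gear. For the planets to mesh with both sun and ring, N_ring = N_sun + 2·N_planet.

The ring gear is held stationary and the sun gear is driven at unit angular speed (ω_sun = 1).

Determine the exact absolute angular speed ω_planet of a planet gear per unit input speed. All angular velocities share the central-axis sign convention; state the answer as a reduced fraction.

-20/29

N_ring = 40 + 2·29 = 98
40(ω_s−ω_c) = −98(ω_r−ω_c),  ω_r=0, ω_s=1
40(1−ω_c) = −98(0−ω_c)  ⇒  138ω_c = 40  ⇒  ω_c = 20/69
sun–planet: 40·(1−20/69) = −29·(ω_p−ω_c)  ⇒  ω_p−ω_c = −(40/29)·(49/69) = -1960/2001
ω_p = 20/69 − 1960/2001 = -20/29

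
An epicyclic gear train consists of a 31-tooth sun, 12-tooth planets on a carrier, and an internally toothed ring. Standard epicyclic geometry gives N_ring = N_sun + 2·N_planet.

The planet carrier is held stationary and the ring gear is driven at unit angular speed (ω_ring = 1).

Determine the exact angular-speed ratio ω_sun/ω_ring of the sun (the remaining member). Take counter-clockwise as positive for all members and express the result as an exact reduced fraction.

-55/31

N_ring = 31 + 2·12 = 55
31(ω_s−ω_c) = −55(ω_r−ω_c),  ω_c=0, ω_r=1
ω_s = 0 − (55/31)(1−0) = -55/31
ω_s/ω_r = -55/31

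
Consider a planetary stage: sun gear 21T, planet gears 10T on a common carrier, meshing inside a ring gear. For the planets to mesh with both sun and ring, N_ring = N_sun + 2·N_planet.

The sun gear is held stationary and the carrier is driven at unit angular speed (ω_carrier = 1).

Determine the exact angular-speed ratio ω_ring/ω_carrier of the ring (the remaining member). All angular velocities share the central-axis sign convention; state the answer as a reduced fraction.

N_ring = 21 + 2·10 = 41
21(ω_s−ω_c) = −41(ω_r−ω_c),  ω_s=0, ω_c=1
ω_r = 1 − (21/41)(0−1) = 62/41
ω_r/ω_c = 62/41

62/41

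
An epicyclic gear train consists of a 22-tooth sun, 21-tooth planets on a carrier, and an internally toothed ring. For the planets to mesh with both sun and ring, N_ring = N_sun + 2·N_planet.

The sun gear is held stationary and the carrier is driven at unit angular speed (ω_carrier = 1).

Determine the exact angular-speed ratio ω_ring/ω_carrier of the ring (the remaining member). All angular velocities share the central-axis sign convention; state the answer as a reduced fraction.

43/32

N_ring = 22 + 2·21 = 64
22(ω_s−ω_c) = −64(ω_r−ω_c),  ω_s=0, ω_c=1
ω_r = 1 − (22/64)(0−1) = 43/32
ω_r/ω_c = 43/32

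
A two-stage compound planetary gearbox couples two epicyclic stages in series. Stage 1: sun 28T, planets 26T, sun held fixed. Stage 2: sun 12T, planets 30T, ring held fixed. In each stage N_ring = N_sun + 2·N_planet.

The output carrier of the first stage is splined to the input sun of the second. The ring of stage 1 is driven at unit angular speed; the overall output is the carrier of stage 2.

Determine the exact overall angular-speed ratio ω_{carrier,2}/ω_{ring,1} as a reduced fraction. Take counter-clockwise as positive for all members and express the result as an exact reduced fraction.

20/189

Stage 1: N_ring = 28 + 2·26 = 80
Stage 1: 28(ω_s−ω_c) = −80(ω_r−ω_c),  ω_s=0, ω_r=1
Stage 1: 28(0−ω_c) = −80(1−ω_c)  ⇒  108ω_c = 80  ⇒  ω_c = 20/27
  ⇒ ω_c¹/ω_r¹ = 20/27
Stage 2: N_ring = 12 + 2·30 = 72
Stage 2: 12(ω_s−ω_c) = −72(ω_r−ω_c),  ω_r=0, ω_s=1
Stage 2: 12(1−ω_c) = −72(0−ω_c)  ⇒  84ω_c = 12  ⇒  ω_c = 1/7
  ⇒ ω_c²/ω_s² = 1/7
Coupling ω_s² = ω_c¹ ⇒ overall = 20/27 × 1/7 = 20/189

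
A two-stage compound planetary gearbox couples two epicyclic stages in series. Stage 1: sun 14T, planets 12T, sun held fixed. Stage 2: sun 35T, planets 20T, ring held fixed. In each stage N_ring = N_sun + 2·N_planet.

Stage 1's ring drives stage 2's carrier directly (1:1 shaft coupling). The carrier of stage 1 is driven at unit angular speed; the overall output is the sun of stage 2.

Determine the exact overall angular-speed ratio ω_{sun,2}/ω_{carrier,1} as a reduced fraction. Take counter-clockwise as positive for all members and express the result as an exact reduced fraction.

572/133

Stage 1: N_ring = 14 + 2·12 = 38
Stage 1: 14(ω_s−ω_c) = −38(ω_r−ω_c),  ω_s=0, ω_c=1
Stage 1: ω_r = 1 − (14/38)(0−1) = 26/19
  ⇒ ω_r¹/ω_c¹ = 26/19
Stage 2: N_ring = 35 + 2·20 = 75
Stage 2: 35(ω_s−ω_c) = −75(ω_r−ω_c),  ω_r=0, ω_c=1
Stage 2: ω_s = 1 − (75/35)(0−1) = 22/7
  ⇒ ω_s²/ω_c² = 22/7
Coupling ω_c² = ω_r¹ ⇒ overall = 26/19 × 22/7 = 572/133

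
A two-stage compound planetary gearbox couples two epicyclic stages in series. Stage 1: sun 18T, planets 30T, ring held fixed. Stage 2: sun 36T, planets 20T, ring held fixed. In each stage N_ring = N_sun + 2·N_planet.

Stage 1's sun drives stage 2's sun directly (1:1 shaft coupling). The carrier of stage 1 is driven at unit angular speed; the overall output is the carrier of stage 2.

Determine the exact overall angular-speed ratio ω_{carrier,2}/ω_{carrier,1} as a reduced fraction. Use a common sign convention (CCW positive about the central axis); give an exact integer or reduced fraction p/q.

Stage 1: N_ring = 18 + 2·30 = 78
Stage 1: 18(ω_s−ω_c) = −78(ω_r−ω_c),  ω_r=0, ω_c=1
Stage 1: ω_s = 1 − (78/18)(0−1) = 16/3
  ⇒ ω_s¹/ω_c¹ = 16/3
Stage 2: N_ring = 36 + 2·20 = 76
Stage 2: 36(ω_s−ω_c) = −76(ω_r−ω_c),  ω_r=0, ω_s=1
Stage 2: 36(1−ω_c) = −76(0−ω_c)  ⇒  112ω_c = 36  ⇒  ω_c = 9/28
  ⇒ ω_c²/ω_s² = 9/28
Coupling ω_s² = ω_s¹ ⇒ overall = 16/3 × 9/28 = 12/7

12/7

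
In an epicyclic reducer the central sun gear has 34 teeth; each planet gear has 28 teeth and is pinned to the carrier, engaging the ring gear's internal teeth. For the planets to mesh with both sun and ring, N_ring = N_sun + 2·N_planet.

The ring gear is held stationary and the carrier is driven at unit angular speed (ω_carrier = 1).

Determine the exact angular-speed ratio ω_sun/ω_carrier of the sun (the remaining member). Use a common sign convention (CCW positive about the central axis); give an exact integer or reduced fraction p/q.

62/17

N_ring = 34 + 2·28 = 90
34(ω_s−ω_c) = −90(ω_r−ω_c),  ω_r=0, ω_c=1
ω_s = 1 − (90/34)(0−1) = 62/17
ω_s/ω_c = 62/17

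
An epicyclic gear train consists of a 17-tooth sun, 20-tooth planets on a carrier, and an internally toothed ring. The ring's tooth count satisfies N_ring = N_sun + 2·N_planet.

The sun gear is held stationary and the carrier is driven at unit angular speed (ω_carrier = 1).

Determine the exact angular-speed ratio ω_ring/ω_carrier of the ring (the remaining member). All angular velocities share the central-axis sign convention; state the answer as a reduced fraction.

74/57

N_ring = 17 + 2·20 = 57
17(ω_s−ω_c) = −57(ω_r−ω_c),  ω_s=0, ω_c=1
ω_r = 1 − (17/57)(0−1) = 74/57
ω_r/ω_c = 74/57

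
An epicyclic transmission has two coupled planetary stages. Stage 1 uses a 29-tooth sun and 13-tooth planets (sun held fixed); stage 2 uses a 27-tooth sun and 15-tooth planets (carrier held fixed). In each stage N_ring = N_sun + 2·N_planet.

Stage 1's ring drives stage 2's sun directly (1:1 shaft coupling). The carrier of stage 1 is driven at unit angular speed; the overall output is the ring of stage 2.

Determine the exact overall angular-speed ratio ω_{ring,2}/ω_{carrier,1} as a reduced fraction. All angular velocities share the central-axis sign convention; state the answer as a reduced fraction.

-756/1045

Stage 1: N_ring = 29 + 2·13 = 55
Stage 1: 29(ω_s−ω_c) = −55(ω_r−ω_c),  ω_s=0, ω_c=1
Stage 1: ω_r = 1 − (29/55)(0−1) = 84/55
  ⇒ ω_r¹/ω_c¹ = 84/55
Stage 2: N_ring = 27 + 2·15 = 57
Stage 2: 27(ω_s−ω_c) = −57(ω_r−ω_c),  ω_c=0, ω_s=1
Stage 2: ω_r = 0 − (27/57)(1−0) = -9/19
  ⇒ ω_r²/ω_s² = -9/19
Coupling ω_s² = ω_r¹ ⇒ overall = 84/55 × -9/19 = -756/1045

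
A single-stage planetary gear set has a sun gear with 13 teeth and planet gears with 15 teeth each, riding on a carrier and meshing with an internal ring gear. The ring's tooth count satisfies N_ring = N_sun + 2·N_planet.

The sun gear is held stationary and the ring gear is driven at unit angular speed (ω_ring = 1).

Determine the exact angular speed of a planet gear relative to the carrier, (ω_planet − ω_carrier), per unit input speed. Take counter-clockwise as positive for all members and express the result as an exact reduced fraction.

N_ring = 13 + 2·15 = 43
13(ω_s−ω_c) = −43(ω_r−ω_c),  ω_s=0, ω_r=1
13(0−ω_c) = −43(1−ω_c)  ⇒  56ω_c = 43  ⇒  ω_c = 43/56
sun–planet: 13·(0−43/56) = −15·(ω_p−ω_c)  ⇒  ω_p−ω_c = −(13/15)·(-43/56) = 559/840

559/840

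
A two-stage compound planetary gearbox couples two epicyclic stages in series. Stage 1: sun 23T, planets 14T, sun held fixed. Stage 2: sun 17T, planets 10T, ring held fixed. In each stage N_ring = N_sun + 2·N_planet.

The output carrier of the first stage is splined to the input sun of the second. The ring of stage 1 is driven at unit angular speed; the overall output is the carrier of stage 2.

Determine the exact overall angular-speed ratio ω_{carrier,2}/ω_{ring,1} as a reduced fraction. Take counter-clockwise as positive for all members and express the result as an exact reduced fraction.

289/1332

Stage 1: N_ring = 23 + 2·14 = 51
Stage 1: 23(ω_s−ω_c) = −51(ω_r−ω_c),  ω_s=0, ω_r=1
Stage 1: 23(0−ω_c) = −51(1−ω_c)  ⇒  74ω_c = 51  ⇒  ω_c = 51/74
  ⇒ ω_c¹/ω_r¹ = 51/74
Stage 2: N_ring = 17 + 2·10 = 37
Stage 2: 17(ω_s−ω_c) = −37(ω_r−ω_c),  ω_r=0, ω_s=1
Stage 2: 17(1−ω_c) = −37(0−ω_c)  ⇒  54ω_c = 17  ⇒  ω_c = 17/54
  ⇒ ω_c²/ω_s² = 17/54
Coupling ω_s² = ω_c¹ ⇒ overall = 51/74 × 17/54 = 289/1332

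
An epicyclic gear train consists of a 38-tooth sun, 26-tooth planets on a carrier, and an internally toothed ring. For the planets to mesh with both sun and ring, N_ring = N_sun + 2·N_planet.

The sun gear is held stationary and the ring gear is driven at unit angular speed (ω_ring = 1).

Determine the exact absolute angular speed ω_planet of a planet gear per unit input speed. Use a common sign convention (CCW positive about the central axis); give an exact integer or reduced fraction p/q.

45/26

N_ring = 38 + 2·26 = 90
38(ω_s−ω_c) = −90(ω_r−ω_c),  ω_s=0, ω_r=1
38(0−ω_c) = −90(1−ω_c)  ⇒  128ω_c = 90  ⇒  ω_c = 45/64
sun–planet: 38·(0−45/64) = −26·(ω_p−ω_c)  ⇒  ω_p−ω_c = −(38/26)·(-45/64) = 855/832
ω_p = 45/64 + 855/832 = 45/26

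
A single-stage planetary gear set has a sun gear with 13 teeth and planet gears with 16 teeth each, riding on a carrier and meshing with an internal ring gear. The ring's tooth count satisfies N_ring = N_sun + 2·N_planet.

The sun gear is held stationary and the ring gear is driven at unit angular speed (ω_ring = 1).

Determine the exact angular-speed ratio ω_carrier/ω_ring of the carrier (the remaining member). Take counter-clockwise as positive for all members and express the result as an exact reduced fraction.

N_ring = 13 + 2·16 = 45
13(ω_s−ω_c) = −45(ω_r−ω_c),  ω_s=0, ω_r=1
13(0−ω_c) = −45(1−ω_c)  ⇒  58ω_c = 45  ⇒  ω_c = 45/58
ω_c/ω_r = 45/58

45/58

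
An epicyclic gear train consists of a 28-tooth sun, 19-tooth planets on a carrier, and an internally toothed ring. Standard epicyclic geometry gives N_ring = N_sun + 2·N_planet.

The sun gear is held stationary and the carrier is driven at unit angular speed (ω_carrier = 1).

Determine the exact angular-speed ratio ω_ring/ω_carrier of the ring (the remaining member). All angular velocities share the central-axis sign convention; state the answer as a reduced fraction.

N_ring = 28 + 2·19 = 66
28(ω_s−ω_c) = −66(ω_r−ω_c),  ω_s=0, ω_c=1
ω_r = 1 − (28/66)(0−1) = 47/33
ω_r/ω_c = 47/33

47/33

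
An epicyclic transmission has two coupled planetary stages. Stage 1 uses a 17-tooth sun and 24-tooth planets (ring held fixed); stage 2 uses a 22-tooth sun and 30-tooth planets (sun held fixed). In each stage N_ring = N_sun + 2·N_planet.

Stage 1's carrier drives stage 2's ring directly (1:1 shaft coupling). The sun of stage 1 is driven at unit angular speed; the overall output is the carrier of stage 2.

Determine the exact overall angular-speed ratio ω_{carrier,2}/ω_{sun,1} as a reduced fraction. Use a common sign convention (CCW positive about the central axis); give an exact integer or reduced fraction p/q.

17/104

Stage 1: N_ring = 17 + 2·24 = 65
Stage 1: 17(ω_s−ω_c) = −65(ω_r−ω_c),  ω_r=0, ω_s=1
Stage 1: 17(1−ω_c) = −65(0−ω_c)  ⇒  82ω_c = 17  ⇒  ω_c = 17/82
  ⇒ ω_c¹/ω_s¹ = 17/82
Stage 2: N_ring = 22 + 2·30 = 82
Stage 2: 22(ω_s−ω_c) = −82(ω_r−ω_c),  ω_s=0, ω_r=1
Stage 2: 22(0−ω_c) = −82(1−ω_c)  ⇒  104ω_c = 82  ⇒  ω_c = 41/52
  ⇒ ω_c²/ω_r² = 41/52
Coupling ω_r² = ω_c¹ ⇒ overall = 17/82 × 41/52 = 17/104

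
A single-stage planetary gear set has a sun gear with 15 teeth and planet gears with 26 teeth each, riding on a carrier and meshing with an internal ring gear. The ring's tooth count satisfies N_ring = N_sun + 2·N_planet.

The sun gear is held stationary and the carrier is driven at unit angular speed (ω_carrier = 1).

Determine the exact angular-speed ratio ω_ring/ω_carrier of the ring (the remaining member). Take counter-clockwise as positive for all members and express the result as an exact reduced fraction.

N_ring = 15 + 2·26 = 67
15(ω_s−ω_c) = −67(ω_r−ω_c),  ω_s=0, ω_c=1
ω_r = 1 − (15/67)(0−1) = 82/67
ω_r/ω_c = 82/67

82/67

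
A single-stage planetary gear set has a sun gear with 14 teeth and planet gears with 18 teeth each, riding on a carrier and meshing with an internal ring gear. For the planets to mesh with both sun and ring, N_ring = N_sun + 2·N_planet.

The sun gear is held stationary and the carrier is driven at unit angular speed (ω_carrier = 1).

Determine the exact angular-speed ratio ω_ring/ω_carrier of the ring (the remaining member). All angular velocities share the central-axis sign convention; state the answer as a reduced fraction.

N_ring = 14 + 2·18 = 50
14(ω_s−ω_c) = −50(ω_r−ω_c),  ω_s=0, ω_c=1
ω_r = 1 − (14/50)(0−1) = 32/25
ω_r/ω_c = 32/25

32/25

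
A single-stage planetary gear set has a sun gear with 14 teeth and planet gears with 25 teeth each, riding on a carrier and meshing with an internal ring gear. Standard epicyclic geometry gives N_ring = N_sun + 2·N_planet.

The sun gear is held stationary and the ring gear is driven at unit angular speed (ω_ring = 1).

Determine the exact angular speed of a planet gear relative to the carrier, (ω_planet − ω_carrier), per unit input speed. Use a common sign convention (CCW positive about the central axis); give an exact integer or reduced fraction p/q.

448/975

N_ring = 14 + 2·25 = 64
14(ω_s−ω_c) = −64(ω_r−ω_c),  ω_s=0, ω_r=1
14(0−ω_c) = −64(1−ω_c)  ⇒  78ω_c = 64  ⇒  ω_c = 32/39
sun–planet: 14·(0−32/39) = −25·(ω_p−ω_c)  ⇒  ω_p−ω_c = −(14/25)·(-32/39) = 448/975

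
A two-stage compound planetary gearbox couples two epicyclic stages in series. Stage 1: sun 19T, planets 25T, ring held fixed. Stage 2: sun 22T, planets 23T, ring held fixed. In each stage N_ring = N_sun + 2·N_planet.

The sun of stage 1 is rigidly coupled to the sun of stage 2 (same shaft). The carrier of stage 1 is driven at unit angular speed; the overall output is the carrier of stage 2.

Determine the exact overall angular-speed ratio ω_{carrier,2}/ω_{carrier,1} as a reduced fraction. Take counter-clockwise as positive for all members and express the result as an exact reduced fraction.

Stage 1: N_ring = 19 + 2·25 = 69
Stage 1: 19(ω_s−ω_c) = −69(ω_r−ω_c),  ω_r=0, ω_c=1
Stage 1: ω_s = 1 − (69/19)(0−1) = 88/19
  ⇒ ω_s¹/ω_c¹ = 88/19
Stage 2: N_ring = 22 + 2·23 = 68
Stage 2: 22(ω_s−ω_c) = −68(ω_r−ω_c),  ω_r=0, ω_s=1
Stage 2: 22(1−ω_c) = −68(0−ω_c)  ⇒  90ω_c = 22  ⇒  ω_c = 11/45
  ⇒ ω_c²/ω_s² = 11/45
Coupling ω_s² = ω_s¹ ⇒ overall = 88/19 × 11/45 = 968/855

968/855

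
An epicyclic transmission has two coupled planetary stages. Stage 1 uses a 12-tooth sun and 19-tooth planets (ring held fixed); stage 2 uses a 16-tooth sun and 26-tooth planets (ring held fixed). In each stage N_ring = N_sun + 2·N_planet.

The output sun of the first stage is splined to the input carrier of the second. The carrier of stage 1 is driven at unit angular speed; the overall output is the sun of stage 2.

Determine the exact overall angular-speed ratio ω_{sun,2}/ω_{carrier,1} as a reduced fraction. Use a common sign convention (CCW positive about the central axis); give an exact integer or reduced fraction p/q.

217/8

Stage 1: N_ring = 12 + 2·19 = 50
Stage 1: 12(ω_s−ω_c) = −50(ω_r−ω_c),  ω_r=0, ω_c=1
Stage 1: ω_s = 1 − (50/12)(0−1) = 31/6
  ⇒ ω_s¹/ω_c¹ = 31/6
Stage 2: N_ring = 16 + 2·26 = 68
Stage 2: 16(ω_s−ω_c) = −68(ω_r−ω_c),  ω_r=0, ω_c=1
Stage 2: ω_s = 1 − (68/16)(0−1) = 21/4
  ⇒ ω_s²/ω_c² = 21/4
Coupling ω_c² = ω_s¹ ⇒ overall = 31/6 × 21/4 = 217/8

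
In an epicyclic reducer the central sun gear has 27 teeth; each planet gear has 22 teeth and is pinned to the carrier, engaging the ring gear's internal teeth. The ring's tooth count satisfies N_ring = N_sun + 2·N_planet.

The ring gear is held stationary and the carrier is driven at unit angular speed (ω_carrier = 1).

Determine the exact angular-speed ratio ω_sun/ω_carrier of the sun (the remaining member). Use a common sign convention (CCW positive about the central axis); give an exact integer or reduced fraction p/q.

98/27

N_ring = 27 + 2·22 = 71
27(ω_s−ω_c) = −71(ω_r−ω_c),  ω_r=0, ω_c=1
ω_s = 1 − (71/27)(0−1) = 98/27
ω_s/ω_c = 98/27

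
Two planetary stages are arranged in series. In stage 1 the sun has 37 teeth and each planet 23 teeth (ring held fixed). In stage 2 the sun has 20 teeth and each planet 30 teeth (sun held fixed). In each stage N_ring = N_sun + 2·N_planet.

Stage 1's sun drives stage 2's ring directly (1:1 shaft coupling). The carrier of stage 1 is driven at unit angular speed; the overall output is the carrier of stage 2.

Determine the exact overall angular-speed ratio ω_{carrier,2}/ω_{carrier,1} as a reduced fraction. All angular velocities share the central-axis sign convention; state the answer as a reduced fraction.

Stage 1: N_ring = 37 + 2·23 = 83
Stage 1: 37(ω_s−ω_c) = −83(ω_r−ω_c),  ω_r=0, ω_c=1
Stage 1: ω_s = 1 − (83/37)(0−1) = 120/37
  ⇒ ω_s¹/ω_c¹ = 120/37
Stage 2: N_ring = 20 + 2·30 = 80
Stage 2: 20(ω_s−ω_c) = −80(ω_r−ω_c),  ω_s=0, ω_r=1
Stage 2: 20(0−ω_c) = −80(1−ω_c)  ⇒  100ω_c = 80  ⇒  ω_c = 4/5
  ⇒ ω_c²/ω_r² = 4/5
Coupling ω_r² = ω_s¹ ⇒ overall = 120/37 × 4/5 = 96/37

96/37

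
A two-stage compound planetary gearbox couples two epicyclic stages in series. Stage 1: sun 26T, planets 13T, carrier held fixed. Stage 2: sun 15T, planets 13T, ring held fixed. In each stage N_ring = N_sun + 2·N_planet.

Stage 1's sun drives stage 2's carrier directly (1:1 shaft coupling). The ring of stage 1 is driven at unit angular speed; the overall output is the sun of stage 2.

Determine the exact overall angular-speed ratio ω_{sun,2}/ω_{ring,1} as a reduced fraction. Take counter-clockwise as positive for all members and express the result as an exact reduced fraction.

-112/15

Stage 1: N_ring = 26 + 2·13 = 52
Stage 1: 26(ω_s−ω_c) = −52(ω_r−ω_c),  ω_c=0, ω_r=1
Stage 1: ω_s = 0 − (52/26)(1−0) = -2
  ⇒ ω_s¹/ω_r¹ = -2
Stage 2: N_ring = 15 + 2·13 = 41
Stage 2: 15(ω_s−ω_c) = −41(ω_r−ω_c),  ω_r=0, ω_c=1
Stage 2: ω_s = 1 − (41/15)(0−1) = 56/15
  ⇒ ω_s²/ω_c² = 56/15
Coupling ω_c² = ω_s¹ ⇒ overall = -2 × 56/15 = -112/15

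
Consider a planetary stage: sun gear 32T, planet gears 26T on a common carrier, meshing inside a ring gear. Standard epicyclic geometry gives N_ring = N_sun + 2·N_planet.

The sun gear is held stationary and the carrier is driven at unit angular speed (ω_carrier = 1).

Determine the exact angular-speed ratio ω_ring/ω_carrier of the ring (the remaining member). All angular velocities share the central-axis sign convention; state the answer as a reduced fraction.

29/21

N_ring = 32 + 2·26 = 84
32(ω_s−ω_c) = −84(ω_r−ω_c),  ω_s=0, ω_c=1
ω_r = 1 − (32/84)(0−1) = 29/21
ω_r/ω_c = 29/21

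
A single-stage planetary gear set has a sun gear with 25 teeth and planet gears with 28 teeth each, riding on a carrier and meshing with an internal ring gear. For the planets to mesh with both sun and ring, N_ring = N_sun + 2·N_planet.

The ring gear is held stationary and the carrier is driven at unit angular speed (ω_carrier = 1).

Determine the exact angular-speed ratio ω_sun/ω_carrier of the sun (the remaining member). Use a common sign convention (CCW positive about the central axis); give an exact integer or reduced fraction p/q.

106/25

N_ring = 25 + 2·28 = 81
25(ω_s−ω_c) = −81(ω_r−ω_c),  ω_r=0, ω_c=1
ω_s = 1 − (81/25)(0−1) = 106/25
ω_s/ω_c = 106/25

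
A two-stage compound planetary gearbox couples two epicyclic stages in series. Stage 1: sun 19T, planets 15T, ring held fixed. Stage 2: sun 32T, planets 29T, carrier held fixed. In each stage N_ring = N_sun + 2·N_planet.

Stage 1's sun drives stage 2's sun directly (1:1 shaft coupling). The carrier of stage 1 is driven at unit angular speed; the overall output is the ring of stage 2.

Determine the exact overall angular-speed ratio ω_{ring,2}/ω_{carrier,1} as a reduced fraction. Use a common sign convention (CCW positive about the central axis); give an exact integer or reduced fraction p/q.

Stage 1: N_ring = 19 + 2·15 = 49
Stage 1: 19(ω_s−ω_c) = −49(ω_r−ω_c),  ω_r=0, ω_c=1
Stage 1: ω_s = 1 − (49/19)(0−1) = 68/19
  ⇒ ω_s¹/ω_c¹ = 68/19
Stage 2: N_ring = 32 + 2·29 = 90
Stage 2: 32(ω_s−ω_c) = −90(ω_r−ω_c),  ω_c=0, ω_s=1
Stage 2: ω_r = 0 − (32/90)(1−0) = -16/45
  ⇒ ω_r²/ω_s² = -16/45
Coupling ω_s² = ω_s¹ ⇒ overall = 68/19 × -16/45 = -1088/855

-1088/855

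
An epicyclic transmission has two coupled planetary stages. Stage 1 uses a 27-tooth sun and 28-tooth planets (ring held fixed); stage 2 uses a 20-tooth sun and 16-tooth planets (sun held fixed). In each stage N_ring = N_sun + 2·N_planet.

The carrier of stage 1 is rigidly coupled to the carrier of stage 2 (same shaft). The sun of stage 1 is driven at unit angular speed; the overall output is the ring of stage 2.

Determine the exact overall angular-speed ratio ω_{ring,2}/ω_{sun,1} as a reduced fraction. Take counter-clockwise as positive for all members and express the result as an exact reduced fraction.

243/715

Stage 1: N_ring = 27 + 2·28 = 83
Stage 1: 27(ω_s−ω_c) = −83(ω_r−ω_c),  ω_r=0, ω_s=1
Stage 1: 27(1−ω_c) = −83(0−ω_c)  ⇒  110ω_c = 27  ⇒  ω_c = 27/110
  ⇒ ω_c¹/ω_s¹ = 27/110
Stage 2: N_ring = 20 + 2·16 = 52
Stage 2: 20(ω_s−ω_c) = −52(ω_r−ω_c),  ω_s=0, ω_c=1
Stage 2: ω_r = 1 − (20/52)(0−1) = 18/13
  ⇒ ω_r²/ω_c² = 18/13
Coupling ω_c² = ω_c¹ ⇒ overall = 27/110 × 18/13 = 243/715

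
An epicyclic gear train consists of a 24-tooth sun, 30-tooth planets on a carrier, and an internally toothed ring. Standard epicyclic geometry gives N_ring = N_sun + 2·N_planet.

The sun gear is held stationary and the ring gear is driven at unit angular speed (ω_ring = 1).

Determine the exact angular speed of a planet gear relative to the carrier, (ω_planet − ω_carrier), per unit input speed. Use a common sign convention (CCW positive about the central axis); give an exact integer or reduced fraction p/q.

28/45

N_ring = 24 + 2·30 = 84
24(ω_s−ω_c) = −84(ω_r−ω_c),  ω_s=0, ω_r=1
24(0−ω_c) = −84(1−ω_c)  ⇒  108ω_c = 84  ⇒  ω_c = 7/9
sun–planet: 24·(0−7/9) = −30·(ω_p−ω_c)  ⇒  ω_p−ω_c = −(24/30)·(-7/9) = 28/45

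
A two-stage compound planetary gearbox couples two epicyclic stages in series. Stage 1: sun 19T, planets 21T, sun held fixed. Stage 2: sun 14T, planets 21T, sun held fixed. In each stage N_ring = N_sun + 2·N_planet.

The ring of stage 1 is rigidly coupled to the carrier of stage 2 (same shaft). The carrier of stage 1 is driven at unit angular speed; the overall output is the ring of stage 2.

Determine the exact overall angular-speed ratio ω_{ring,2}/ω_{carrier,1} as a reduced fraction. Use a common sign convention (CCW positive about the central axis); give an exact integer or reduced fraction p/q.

Stage 1: N_ring = 19 + 2·21 = 61
Stage 1: 19(ω_s−ω_c) = −61(ω_r−ω_c),  ω_s=0, ω_c=1
Stage 1: ω_r = 1 − (19/61)(0−1) = 80/61
  ⇒ ω_r¹/ω_c¹ = 80/61
Stage 2: N_ring = 14 + 2·21 = 56
Stage 2: 14(ω_s−ω_c) = −56(ω_r−ω_c),  ω_s=0, ω_c=1
Stage 2: ω_r = 1 − (14/56)(0−1) = 5/4
  ⇒ ω_r²/ω_c² = 5/4
Coupling ω_c² = ω_r¹ ⇒ overall = 80/61 × 5/4 = 100/61

100/61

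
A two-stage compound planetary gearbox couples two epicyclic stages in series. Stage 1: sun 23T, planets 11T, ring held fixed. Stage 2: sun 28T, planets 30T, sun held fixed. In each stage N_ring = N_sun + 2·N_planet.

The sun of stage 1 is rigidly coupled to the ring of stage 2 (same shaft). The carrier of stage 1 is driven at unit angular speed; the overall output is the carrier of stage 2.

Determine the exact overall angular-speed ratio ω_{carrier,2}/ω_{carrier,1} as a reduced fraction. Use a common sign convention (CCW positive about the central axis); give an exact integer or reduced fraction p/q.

Stage 1: N_ring = 23 + 2·11 = 45
Stage 1: 23(ω_s−ω_c) = −45(ω_r−ω_c),  ω_r=0, ω_c=1
Stage 1: ω_s = 1 − (45/23)(0−1) = 68/23
  ⇒ ω_s¹/ω_c¹ = 68/23
Stage 2: N_ring = 28 + 2·30 = 88
Stage 2: 28(ω_s−ω_c) = −88(ω_r−ω_c),  ω_s=0, ω_r=1
Stage 2: 28(0−ω_c) = −88(1−ω_c)  ⇒  116ω_c = 88  ⇒  ω_c = 22/29
  ⇒ ω_c²/ω_r² = 22/29
Coupling ω_r² = ω_s¹ ⇒ overall = 68/23 × 22/29 = 1496/667

1496/667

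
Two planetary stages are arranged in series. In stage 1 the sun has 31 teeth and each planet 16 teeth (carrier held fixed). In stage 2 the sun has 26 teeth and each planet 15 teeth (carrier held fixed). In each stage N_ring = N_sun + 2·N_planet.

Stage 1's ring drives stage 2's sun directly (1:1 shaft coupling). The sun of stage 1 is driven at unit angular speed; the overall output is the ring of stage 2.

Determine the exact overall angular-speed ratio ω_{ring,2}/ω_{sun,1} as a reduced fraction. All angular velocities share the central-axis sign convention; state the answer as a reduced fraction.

403/1764

Stage 1: N_ring = 31 + 2·16 = 63
Stage 1: 31(ω_s−ω_c) = −63(ω_r−ω_c),  ω_c=0, ω_s=1
Stage 1: ω_r = 0 − (31/63)(1−0) = -31/63
  ⇒ ω_r¹/ω_s¹ = -31/63
Stage 2: N_ring = 26 + 2·15 = 56
Stage 2: 26(ω_s−ω_c) = −56(ω_r−ω_c),  ω_c=0, ω_s=1
Stage 2: ω_r = 0 − (26/56)(1−0) = -13/28
  ⇒ ω_r²/ω_s² = -13/28
Coupling ω_s² = ω_r¹ ⇒ overall = -31/63 × -13/28 = 403/1764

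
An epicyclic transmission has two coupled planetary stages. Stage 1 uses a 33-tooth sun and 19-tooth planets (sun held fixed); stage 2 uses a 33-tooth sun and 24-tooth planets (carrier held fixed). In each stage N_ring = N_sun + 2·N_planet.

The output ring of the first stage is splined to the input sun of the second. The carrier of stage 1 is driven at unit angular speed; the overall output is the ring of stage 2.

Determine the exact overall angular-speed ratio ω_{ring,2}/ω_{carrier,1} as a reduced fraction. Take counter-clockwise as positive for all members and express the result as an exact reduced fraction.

Stage 1: N_ring = 33 + 2·19 = 71
Stage 1: 33(ω_s−ω_c) = −71(ω_r−ω_c),  ω_s=0, ω_c=1
Stage 1: ω_r = 1 − (33/71)(0−1) = 104/71
  ⇒ ω_r¹/ω_c¹ = 104/71
Stage 2: N_ring = 33 + 2·24 = 81
Stage 2: 33(ω_s−ω_c) = −81(ω_r−ω_c),  ω_c=0, ω_s=1
Stage 2: ω_r = 0 − (33/81)(1−0) = -11/27
  ⇒ ω_r²/ω_s² = -11/27
Coupling ω_s² = ω_r¹ ⇒ overall = 104/71 × -11/27 = -1144/1917

-1144/1917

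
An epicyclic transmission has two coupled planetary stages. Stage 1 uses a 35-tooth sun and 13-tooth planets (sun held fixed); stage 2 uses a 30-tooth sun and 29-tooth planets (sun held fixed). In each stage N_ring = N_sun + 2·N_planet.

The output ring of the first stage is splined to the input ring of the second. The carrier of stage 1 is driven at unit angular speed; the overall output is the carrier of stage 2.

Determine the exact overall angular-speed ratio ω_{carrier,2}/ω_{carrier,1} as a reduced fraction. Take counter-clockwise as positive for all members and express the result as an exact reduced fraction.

4224/3599

Stage 1: N_ring = 35 + 2·13 = 61
Stage 1: 35(ω_s−ω_c) = −61(ω_r−ω_c),  ω_s=0, ω_c=1
Stage 1: ω_r = 1 − (35/61)(0−1) = 96/61
  ⇒ ω_r¹/ω_c¹ = 96/61
Stage 2: N_ring = 30 + 2·29 = 88
Stage 2: 30(ω_s−ω_c) = −88(ω_r−ω_c),  ω_s=0, ω_r=1
Stage 2: 30(0−ω_c) = −88(1−ω_c)  ⇒  118ω_c = 88  ⇒  ω_c = 44/59
  ⇒ ω_c²/ω_r² = 44/59
Coupling ω_r² = ω_r¹ ⇒ overall = 96/61 × 44/59 = 4224/3599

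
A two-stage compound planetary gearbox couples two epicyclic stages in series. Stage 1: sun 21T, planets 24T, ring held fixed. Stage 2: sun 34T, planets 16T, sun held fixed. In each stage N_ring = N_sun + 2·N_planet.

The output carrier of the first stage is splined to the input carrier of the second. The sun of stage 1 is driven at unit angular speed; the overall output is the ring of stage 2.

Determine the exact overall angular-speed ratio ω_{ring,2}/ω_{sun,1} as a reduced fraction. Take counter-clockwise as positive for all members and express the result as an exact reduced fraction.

Stage 1: N_ring = 21 + 2·24 = 69
Stage 1: 21(ω_s−ω_c) = −69(ω_r−ω_c),  ω_r=0, ω_s=1
Stage 1: 21(1−ω_c) = −69(0−ω_c)  ⇒  90ω_c = 21  ⇒  ω_c = 7/30
  ⇒ ω_c¹/ω_s¹ = 7/30
Stage 2: N_ring = 34 + 2·16 = 66
Stage 2: 34(ω_s−ω_c) = −66(ω_r−ω_c),  ω_s=0, ω_c=1
Stage 2: ω_r = 1 − (34/66)(0−1) = 50/33
  ⇒ ω_r²/ω_c² = 50/33
Coupling ω_c² = ω_c¹ ⇒ overall = 7/30 × 50/33 = 35/99

35/99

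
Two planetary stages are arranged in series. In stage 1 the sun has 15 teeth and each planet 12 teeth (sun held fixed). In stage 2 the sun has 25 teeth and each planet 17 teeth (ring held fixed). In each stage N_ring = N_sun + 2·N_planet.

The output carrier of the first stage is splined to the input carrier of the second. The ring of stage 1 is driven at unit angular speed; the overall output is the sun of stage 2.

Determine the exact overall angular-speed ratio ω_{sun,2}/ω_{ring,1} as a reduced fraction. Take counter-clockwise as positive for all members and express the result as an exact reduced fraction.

Stage 1: N_ring = 15 + 2·12 = 39
Stage 1: 15(ω_s−ω_c) = −39(ω_r−ω_c),  ω_s=0, ω_r=1
Stage 1: 15(0−ω_c) = −39(1−ω_c)  ⇒  54ω_c = 39  ⇒  ω_c = 13/18
  ⇒ ω_c¹/ω_r¹ = 13/18
Stage 2: N_ring = 25 + 2·17 = 59
Stage 2: 25(ω_s−ω_c) = −59(ω_r−ω_c),  ω_r=0, ω_c=1
Stage 2: ω_s = 1 − (59/25)(0−1) = 84/25
  ⇒ ω_s²/ω_c² = 84/25
Coupling ω_c² = ω_c¹ ⇒ overall = 13/18 × 84/25 = 182/75

182/75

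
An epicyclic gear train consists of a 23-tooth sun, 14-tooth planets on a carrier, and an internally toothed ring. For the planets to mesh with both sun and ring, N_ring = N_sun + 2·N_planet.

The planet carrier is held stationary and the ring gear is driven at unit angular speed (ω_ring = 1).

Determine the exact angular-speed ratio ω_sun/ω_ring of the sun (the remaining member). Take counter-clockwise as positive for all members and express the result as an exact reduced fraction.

-51/23

N_ring = 23 + 2·14 = 51
23(ω_s−ω_c) = −51(ω_r−ω_c),  ω_c=0, ω_r=1
ω_s = 0 − (51/23)(1−0) = -51/23
ω_s/ω_r = -51/23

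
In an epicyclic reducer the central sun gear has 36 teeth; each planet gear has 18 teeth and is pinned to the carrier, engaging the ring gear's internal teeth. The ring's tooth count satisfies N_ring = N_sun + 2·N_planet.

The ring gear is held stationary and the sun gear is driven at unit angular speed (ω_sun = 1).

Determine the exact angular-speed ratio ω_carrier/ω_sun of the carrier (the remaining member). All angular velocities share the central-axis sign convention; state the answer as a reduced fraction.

1/3

N_ring = 36 + 2·18 = 72
36(ω_s−ω_c) = −72(ω_r−ω_c),  ω_r=0, ω_s=1
36(1−ω_c) = −72(0−ω_c)  ⇒  108ω_c = 36  ⇒  ω_c = 1/3
ω_c/ω_s = 1/3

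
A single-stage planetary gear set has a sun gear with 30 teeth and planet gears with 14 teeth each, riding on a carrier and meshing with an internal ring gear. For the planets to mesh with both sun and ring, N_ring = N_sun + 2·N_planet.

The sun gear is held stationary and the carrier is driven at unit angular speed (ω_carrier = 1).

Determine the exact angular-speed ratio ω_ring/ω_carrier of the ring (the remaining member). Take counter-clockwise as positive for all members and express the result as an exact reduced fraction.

44/29

N_ring = 30 + 2·14 = 58
30(ω_s−ω_c) = −58(ω_r−ω_c),  ω_s=0, ω_c=1
ω_r = 1 − (30/58)(0−1) = 44/29
ω_r/ω_c = 44/29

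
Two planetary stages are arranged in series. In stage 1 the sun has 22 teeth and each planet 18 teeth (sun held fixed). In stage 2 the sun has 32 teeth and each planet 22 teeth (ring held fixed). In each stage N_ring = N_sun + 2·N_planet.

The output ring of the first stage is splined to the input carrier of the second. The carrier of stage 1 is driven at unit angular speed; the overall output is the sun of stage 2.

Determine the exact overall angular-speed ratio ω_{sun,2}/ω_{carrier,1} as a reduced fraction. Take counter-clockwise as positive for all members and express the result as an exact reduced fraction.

135/29

Stage 1: N_ring = 22 + 2·18 = 58
Stage 1: 22(ω_s−ω_c) = −58(ω_r−ω_c),  ω_s=0, ω_c=1
Stage 1: ω_r = 1 − (22/58)(0−1) = 40/29
  ⇒ ω_r¹/ω_c¹ = 40/29
Stage 2: N_ring = 32 + 2·22 = 76
Stage 2: 32(ω_s−ω_c) = −76(ω_r−ω_c),  ω_r=0, ω_c=1
Stage 2: ω_s = 1 − (76/32)(0−1) = 27/8
  ⇒ ω_s²/ω_c² = 27/8
Coupling ω_c² = ω_r¹ ⇒ overall = 40/29 × 27/8 = 135/29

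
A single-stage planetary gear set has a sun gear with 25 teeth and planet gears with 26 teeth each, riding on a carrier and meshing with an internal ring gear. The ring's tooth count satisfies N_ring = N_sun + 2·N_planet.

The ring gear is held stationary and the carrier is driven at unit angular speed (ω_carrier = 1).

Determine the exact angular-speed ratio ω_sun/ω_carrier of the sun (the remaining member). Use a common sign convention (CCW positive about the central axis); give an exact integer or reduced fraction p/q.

N_ring = 25 + 2·26 = 77
25(ω_s−ω_c) = −77(ω_r−ω_c),  ω_r=0, ω_c=1
ω_s = 1 − (77/25)(0−1) = 102/25
ω_s/ω_c = 102/25

102/25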